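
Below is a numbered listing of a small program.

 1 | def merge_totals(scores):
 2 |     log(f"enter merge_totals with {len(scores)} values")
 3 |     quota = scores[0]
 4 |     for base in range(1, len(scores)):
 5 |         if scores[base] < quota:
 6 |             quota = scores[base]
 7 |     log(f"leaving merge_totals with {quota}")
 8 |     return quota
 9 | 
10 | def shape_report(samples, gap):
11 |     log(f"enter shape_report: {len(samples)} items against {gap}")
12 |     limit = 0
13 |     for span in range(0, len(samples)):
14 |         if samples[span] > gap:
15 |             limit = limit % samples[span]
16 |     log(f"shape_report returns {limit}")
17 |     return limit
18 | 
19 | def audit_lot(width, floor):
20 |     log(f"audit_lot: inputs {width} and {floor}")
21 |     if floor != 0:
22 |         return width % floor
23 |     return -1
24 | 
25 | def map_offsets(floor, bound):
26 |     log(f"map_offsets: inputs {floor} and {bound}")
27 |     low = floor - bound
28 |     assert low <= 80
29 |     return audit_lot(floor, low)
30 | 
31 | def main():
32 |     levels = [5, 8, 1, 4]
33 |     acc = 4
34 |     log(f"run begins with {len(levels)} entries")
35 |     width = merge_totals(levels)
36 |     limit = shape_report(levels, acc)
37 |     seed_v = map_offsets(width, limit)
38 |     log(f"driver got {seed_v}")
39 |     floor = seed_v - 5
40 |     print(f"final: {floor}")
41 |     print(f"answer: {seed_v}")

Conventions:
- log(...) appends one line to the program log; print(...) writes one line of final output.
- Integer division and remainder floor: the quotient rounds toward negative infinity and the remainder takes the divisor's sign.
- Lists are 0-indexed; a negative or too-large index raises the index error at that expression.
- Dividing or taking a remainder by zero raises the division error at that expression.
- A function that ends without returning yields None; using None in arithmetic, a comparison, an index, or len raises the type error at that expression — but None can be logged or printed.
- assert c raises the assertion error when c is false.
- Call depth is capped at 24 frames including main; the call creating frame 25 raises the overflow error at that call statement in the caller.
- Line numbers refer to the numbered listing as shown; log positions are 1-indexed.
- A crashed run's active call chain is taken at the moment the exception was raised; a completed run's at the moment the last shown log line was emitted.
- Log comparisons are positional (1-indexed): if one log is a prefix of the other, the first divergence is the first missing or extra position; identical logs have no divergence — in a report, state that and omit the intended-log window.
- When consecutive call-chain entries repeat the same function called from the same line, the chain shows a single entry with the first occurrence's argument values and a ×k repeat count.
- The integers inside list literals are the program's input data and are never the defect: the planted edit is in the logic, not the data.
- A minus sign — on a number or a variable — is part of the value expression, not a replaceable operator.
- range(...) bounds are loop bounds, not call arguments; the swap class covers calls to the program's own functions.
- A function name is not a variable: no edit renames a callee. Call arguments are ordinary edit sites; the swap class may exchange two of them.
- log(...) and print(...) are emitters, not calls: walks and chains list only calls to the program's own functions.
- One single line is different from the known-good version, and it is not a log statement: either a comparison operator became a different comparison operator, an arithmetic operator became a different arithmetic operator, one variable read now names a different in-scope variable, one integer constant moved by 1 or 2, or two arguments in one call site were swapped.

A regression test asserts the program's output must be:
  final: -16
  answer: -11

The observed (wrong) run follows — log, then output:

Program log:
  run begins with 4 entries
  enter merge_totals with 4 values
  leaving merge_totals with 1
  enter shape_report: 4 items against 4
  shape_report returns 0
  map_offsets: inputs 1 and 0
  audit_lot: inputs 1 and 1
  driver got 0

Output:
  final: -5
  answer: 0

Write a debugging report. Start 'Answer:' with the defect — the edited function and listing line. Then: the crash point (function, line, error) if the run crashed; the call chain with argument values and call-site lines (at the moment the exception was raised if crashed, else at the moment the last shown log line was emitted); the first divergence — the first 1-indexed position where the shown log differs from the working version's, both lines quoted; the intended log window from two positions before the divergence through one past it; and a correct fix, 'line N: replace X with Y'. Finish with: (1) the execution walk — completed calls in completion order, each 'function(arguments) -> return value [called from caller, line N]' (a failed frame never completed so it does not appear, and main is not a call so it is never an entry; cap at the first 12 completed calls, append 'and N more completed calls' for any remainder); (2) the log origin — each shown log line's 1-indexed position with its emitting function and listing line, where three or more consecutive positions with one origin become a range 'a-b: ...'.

Answer: the defect is in shape_report at line 15.
Key fact: Log line 5 is where behavior first shows: 'shape_report returns 0' appears instead of 'shape_report returns 13'.
Call chain: main.
First divergence: position 5; shown 'shape_report returns 0' vs intended 'shape_report returns 13'.
Intended log window:
  3: leaving merge_totals with 1
  4: enter shape_report: 4 items against 4
  5: shape_report returns 13
  6: map_offsets: inputs 1 and 13
Execution walk:
  merge_totals([5, 8, 1, 4]) -> 1  [called from main, line 35]
  shape_report([5, 8, 1, 4], 4) -> 0  [called from main, line 36]
  audit_lot(1, 1) -> 0  [called from map_offsets, line 29]
  map_offsets(1, 0) -> 0  [called from main, line 37]
Log origins:
  1: logged in main at line 34
  2: logged in merge_totals at line 2
  3: logged in merge_totals at line 7
  4: logged in shape_report at line 11
  5: logged in shape_report at line 16
  6: logged in map_offsets at line 26
  7: logged in audit_lot at line 20
  8: logged in main at line 38
A correct fix: line 15: replace `%` with `+`.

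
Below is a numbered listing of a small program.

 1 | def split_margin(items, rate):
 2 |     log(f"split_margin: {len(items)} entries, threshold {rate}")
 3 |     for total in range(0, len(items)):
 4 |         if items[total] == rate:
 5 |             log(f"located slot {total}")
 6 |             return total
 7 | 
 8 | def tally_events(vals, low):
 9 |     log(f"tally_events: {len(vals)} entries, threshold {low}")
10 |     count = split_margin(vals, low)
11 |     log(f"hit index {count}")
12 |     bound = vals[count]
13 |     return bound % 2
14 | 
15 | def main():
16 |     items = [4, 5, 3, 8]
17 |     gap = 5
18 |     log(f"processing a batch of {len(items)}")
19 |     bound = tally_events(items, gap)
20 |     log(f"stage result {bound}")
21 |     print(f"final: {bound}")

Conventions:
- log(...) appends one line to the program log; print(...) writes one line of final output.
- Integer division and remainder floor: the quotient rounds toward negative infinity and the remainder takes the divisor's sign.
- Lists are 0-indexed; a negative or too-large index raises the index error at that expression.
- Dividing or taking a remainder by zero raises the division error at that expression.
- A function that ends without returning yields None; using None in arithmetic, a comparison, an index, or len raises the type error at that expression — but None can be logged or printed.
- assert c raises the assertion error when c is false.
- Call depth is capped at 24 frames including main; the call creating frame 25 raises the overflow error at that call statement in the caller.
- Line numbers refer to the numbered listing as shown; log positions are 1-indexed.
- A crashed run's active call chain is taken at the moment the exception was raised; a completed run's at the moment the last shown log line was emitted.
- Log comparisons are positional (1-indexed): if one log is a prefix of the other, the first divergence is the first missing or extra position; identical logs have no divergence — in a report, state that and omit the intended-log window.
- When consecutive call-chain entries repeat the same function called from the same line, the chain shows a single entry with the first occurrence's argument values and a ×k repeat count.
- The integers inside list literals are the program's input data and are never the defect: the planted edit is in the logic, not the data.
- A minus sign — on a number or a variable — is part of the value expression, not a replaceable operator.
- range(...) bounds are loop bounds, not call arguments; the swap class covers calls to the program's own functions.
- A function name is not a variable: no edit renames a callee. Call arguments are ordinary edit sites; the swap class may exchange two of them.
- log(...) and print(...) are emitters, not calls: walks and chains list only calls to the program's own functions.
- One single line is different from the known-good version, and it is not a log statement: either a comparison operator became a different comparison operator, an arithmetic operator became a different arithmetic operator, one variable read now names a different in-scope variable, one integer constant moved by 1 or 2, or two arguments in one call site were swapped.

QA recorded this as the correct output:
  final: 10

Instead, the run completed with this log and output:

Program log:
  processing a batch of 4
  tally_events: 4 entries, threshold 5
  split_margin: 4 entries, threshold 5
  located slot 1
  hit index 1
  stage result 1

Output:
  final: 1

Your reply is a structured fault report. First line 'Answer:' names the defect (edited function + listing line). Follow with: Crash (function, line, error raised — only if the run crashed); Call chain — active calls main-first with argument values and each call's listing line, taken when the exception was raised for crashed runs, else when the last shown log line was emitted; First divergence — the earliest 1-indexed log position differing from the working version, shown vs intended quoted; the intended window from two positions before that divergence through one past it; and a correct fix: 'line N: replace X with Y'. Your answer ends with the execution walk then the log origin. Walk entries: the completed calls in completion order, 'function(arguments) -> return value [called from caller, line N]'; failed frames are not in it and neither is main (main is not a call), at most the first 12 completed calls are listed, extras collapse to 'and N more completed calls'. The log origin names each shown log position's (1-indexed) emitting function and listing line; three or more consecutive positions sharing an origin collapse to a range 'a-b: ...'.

Answer: the defect is in tally_events at line 13.
The tell: At log position 6 the runs split — shown 'stage result 1', but the working version logs 'stage result 10'.
Call chain: main.
First divergence: at position 6 the run shows 'stage result 1' where the working version logs 'stage result 10'.
Intended log window:
  4: located slot 1
  5: hit index 1
  6: stage result 10
Execution walk:
  split_margin([4, 5, 3, 8], 5) -> 1  [called from tally_events, line 10]
  tally_events([4, 5, 3, 8], 5) -> 1  [called from main, line 19]
Log origin:
  1: from main, line 18
  2: from tally_events, line 9
  3: from split_margin, line 2
  4: from split_margin, line 5
  5: from tally_events, line 11
  6: from main, line 20
A correct fix: line 13: replace `%` with `*`.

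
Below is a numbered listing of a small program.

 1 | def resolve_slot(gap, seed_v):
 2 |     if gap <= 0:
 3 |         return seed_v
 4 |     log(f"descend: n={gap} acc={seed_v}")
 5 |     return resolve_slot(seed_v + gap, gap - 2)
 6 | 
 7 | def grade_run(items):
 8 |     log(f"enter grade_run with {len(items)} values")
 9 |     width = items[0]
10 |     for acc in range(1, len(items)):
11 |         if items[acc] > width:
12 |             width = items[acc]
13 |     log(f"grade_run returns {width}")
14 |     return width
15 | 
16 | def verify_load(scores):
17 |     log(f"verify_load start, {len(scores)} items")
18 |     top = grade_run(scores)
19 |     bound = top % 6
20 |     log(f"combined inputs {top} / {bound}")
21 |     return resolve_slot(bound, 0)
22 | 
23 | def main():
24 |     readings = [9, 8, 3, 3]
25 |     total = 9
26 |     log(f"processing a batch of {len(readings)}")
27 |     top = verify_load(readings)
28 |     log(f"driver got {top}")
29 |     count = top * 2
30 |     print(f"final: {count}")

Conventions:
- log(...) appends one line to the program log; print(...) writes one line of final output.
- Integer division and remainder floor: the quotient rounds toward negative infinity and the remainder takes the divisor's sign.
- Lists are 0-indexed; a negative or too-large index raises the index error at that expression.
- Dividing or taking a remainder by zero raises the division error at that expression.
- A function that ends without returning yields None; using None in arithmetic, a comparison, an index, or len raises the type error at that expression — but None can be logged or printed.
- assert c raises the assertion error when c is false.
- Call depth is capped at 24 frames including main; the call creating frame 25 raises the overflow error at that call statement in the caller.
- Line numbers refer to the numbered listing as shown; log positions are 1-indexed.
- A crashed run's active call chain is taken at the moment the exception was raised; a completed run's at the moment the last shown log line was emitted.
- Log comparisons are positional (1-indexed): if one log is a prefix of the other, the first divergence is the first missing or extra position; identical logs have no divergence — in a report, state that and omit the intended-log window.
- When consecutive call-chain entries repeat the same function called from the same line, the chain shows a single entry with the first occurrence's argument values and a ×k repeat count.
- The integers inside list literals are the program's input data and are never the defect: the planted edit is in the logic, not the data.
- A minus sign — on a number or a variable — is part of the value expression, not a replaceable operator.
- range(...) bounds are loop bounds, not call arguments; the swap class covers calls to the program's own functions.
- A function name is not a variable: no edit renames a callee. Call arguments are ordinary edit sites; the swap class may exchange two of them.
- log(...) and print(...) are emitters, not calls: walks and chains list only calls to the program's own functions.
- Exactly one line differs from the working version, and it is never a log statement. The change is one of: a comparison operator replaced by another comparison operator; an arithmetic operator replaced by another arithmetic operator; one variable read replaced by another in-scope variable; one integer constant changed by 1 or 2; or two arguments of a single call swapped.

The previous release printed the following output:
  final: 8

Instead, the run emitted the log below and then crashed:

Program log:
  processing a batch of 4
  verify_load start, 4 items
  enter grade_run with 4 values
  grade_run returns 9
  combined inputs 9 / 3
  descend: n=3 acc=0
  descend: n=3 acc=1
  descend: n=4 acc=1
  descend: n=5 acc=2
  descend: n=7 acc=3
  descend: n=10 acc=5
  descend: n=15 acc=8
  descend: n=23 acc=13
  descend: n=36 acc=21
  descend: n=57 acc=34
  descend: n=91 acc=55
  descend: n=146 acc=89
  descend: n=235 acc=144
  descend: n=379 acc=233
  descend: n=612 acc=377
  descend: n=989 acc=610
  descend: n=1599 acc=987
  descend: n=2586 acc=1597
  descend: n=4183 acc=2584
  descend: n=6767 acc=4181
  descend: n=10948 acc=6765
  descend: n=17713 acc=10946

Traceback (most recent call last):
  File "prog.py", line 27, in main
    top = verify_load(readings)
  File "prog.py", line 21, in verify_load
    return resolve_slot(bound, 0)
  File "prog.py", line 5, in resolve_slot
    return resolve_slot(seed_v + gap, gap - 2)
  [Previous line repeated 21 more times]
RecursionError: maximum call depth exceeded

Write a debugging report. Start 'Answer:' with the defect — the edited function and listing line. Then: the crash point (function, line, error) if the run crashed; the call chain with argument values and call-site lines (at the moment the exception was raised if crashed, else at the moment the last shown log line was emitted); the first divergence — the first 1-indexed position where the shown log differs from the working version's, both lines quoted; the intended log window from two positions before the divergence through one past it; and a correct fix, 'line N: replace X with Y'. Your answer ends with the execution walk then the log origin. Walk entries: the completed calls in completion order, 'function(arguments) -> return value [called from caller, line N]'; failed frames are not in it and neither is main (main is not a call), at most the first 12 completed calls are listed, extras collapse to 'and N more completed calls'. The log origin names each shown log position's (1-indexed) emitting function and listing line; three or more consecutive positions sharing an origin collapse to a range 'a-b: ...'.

Answer: the defect is in resolve_slot at line 5.
The tell: At log position 7 the runs split — shown 'descend: n=3 acc=1', but the working version logs 'descend: n=1 acc=3'.
Crash: resolve_slot, line 5, RecursionError.
Call chain: main -> verify_load([9, 8, 3, 3]) (called at line 27) -> resolve_slot(3, 0) (called at line 21) -> resolve_slot(3, 1) (called at line 5) ×21.
First divergence: position 7 — the shown line 'descend: n=3 acc=1' should read 'descend: n=1 acc=3'.
Intended log window:
  5: combined inputs 9 / 3
  6: descend: n=3 acc=0
  7: descend: n=1 acc=3
  8: driver got 4
Execution walk:
  grade_run([9, 8, 3, 3]) -> 9  [called from verify_load, line 18]
Origin of each log line:
  1: logged in main at line 26
  2: logged in verify_load at line 17
  3: logged in grade_run at line 8
  4: logged in grade_run at line 13
  5: logged in verify_load at line 20
  6-27: logged in resolve_slot at line 4
A correct fix: line 5: replace `resolve_slot(seed_v + gap, gap - 2)` with `resolve_slot(gap - 2, seed_v + gap)`.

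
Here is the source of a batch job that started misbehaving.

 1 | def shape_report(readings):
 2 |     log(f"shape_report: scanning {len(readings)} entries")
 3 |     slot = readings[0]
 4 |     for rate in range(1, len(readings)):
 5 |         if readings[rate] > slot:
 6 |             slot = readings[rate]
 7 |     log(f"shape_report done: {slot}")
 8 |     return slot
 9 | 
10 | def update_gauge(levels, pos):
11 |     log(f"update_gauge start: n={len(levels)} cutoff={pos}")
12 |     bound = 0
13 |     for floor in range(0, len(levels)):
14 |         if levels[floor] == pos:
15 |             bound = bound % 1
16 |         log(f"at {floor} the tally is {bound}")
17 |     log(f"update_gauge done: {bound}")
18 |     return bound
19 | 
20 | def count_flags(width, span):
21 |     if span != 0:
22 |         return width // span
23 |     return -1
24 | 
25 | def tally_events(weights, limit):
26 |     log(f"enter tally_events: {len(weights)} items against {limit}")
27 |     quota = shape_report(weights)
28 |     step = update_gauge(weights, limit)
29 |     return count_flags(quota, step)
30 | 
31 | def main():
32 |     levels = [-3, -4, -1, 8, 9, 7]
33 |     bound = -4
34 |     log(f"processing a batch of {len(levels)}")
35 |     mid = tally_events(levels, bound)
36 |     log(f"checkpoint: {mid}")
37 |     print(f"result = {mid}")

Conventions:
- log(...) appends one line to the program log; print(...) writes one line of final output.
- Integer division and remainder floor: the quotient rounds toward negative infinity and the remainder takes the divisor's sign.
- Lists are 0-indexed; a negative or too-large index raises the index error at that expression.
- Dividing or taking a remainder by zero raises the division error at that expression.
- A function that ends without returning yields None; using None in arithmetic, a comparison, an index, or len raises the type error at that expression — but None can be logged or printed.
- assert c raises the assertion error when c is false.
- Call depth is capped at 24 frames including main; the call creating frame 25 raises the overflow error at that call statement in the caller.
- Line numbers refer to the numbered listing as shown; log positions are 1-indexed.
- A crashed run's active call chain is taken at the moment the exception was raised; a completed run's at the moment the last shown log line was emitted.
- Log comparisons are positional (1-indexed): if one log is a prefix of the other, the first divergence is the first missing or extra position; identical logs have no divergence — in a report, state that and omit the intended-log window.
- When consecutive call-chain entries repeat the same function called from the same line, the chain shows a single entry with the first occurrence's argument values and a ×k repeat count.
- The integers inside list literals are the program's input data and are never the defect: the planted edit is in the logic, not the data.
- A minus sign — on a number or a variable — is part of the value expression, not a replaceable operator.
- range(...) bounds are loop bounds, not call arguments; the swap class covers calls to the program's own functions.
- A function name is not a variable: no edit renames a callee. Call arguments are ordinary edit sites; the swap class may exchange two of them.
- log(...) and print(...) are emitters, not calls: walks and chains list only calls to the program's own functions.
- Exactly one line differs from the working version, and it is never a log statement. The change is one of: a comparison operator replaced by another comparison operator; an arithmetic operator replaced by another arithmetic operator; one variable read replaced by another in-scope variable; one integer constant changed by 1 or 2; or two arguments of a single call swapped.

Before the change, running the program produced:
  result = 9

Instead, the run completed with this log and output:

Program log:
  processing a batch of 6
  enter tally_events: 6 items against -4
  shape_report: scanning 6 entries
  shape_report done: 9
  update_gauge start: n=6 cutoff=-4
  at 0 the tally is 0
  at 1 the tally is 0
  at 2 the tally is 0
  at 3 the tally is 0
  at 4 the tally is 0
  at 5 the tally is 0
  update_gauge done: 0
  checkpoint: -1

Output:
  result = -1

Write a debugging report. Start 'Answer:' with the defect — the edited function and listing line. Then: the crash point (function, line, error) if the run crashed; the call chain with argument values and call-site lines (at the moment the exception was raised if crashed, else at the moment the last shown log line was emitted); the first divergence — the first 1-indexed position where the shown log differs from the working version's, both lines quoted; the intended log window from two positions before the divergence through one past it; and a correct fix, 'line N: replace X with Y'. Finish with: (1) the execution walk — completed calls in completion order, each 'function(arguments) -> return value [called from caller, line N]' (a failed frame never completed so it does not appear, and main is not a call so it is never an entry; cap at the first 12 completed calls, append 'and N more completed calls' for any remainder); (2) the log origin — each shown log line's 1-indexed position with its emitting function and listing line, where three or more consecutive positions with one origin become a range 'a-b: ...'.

Answer: the defect is in update_gauge at line 15.
Key fact: Position 7 is the first bad log line: 'at 1 the tally is 0' should read 'at 1 the tally is 1'.
Call chain: main.
First divergence: position 7 — the shown line 'at 1 the tally is 0' should read 'at 1 the tally is 1'.
Intended log window:
  5: update_gauge start: n=6 cutoff=-4
  6: at 0 the tally is 0
  7: at 1 the tally is 1
  8: at 2 the tally is 1
Execution walk:
  shape_report([-3, -4, -1, 8, 9, 7]) -> 9  [called from tally_events, line 27]
  update_gauge([-3, -4, -1, 8, 9, 7], -4) -> 0  [called from tally_events, line 28]
  count_flags(9, 0) -> -1  [called from tally_events, line 29]
  tally_events([-3, -4, -1, 8, 9, 7], -4) -> -1  [called from main, line 35]
Log origin:
  1: emitted by main (line 34)
  2: emitted by tally_events (line 26)
  3: emitted by shape_report (line 2)
  4: emitted by shape_report (line 7)
  5: emitted by update_gauge (line 11)
  6-11: emitted by update_gauge (line 16)
  12: emitted by update_gauge (line 17)
  13: emitted by main (line 36)
A correct fix: line 15: replace `%` with `+`.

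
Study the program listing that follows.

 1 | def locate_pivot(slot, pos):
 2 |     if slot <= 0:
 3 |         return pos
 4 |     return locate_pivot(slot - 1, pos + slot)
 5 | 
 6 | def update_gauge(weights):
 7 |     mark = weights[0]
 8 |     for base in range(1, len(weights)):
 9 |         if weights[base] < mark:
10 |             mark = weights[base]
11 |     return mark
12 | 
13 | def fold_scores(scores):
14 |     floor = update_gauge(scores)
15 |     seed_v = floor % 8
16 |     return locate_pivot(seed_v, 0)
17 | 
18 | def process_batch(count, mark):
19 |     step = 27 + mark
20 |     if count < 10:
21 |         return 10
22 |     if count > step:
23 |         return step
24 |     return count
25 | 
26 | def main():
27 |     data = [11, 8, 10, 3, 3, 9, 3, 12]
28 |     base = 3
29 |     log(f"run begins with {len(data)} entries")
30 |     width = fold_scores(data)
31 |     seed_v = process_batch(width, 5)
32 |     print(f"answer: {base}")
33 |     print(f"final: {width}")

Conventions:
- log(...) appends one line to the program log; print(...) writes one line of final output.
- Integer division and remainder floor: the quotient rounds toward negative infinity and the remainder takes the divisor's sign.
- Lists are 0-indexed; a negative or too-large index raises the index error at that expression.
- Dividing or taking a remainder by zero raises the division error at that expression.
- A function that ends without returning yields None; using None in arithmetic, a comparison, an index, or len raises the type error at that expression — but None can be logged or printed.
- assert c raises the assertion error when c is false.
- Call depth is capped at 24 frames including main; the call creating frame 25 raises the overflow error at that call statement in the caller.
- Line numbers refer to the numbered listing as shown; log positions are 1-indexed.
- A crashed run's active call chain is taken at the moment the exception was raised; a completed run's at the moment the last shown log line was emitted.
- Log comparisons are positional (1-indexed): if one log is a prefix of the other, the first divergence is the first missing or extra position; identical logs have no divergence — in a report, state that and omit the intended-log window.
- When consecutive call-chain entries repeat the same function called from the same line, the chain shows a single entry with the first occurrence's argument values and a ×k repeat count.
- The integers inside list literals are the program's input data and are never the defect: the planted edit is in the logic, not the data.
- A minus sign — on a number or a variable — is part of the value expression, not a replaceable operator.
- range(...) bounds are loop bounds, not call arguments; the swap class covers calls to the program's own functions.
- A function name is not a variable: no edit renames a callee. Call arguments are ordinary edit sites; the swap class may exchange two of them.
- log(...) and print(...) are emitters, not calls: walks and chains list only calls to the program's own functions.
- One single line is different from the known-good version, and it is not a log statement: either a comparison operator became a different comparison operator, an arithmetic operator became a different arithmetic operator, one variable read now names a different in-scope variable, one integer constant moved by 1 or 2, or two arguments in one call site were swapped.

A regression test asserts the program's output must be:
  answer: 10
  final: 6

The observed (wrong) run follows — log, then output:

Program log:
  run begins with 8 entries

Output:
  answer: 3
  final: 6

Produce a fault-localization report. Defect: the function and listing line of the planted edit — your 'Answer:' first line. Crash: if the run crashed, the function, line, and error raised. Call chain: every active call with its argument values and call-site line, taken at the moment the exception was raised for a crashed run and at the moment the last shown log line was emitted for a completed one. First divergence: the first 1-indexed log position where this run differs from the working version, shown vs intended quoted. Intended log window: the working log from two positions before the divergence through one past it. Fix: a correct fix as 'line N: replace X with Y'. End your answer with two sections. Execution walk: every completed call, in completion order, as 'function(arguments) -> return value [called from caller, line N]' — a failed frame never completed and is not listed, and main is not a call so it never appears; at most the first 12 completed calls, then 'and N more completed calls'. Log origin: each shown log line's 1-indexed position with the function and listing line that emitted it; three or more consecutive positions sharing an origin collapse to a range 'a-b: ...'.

Answer: the defect is in main at line 32.
The tell: Nothing in the log betrays the bug — only the output does.
Call chain: main.
First divergence: none — the logs agree in full.
Execution walk:
  update_gauge([11, 8, 10, 3, 3, 9, 3, 12]) -> 3  [called from fold_scores, line 14]
  locate_pivot(0, 6) -> 6  [called from locate_pivot, line 4]
  locate_pivot(1, 5) -> 6  [called from locate_pivot, line 4]
  locate_pivot(2, 3) -> 6  [called from locate_pivot, line 4]
  locate_pivot(3, 0) -> 6  [called from fold_scores, line 16]
  fold_scores([11, 8, 10, 3, 3, 9, 3, 12]) -> 6  [called from main, line 30]
  process_batch(6, 5) -> 10  [called from main, line 31]
Origin of each log line:
  1: from main, line 29
A correct fix: line 32: replace `base` with `seed_v`.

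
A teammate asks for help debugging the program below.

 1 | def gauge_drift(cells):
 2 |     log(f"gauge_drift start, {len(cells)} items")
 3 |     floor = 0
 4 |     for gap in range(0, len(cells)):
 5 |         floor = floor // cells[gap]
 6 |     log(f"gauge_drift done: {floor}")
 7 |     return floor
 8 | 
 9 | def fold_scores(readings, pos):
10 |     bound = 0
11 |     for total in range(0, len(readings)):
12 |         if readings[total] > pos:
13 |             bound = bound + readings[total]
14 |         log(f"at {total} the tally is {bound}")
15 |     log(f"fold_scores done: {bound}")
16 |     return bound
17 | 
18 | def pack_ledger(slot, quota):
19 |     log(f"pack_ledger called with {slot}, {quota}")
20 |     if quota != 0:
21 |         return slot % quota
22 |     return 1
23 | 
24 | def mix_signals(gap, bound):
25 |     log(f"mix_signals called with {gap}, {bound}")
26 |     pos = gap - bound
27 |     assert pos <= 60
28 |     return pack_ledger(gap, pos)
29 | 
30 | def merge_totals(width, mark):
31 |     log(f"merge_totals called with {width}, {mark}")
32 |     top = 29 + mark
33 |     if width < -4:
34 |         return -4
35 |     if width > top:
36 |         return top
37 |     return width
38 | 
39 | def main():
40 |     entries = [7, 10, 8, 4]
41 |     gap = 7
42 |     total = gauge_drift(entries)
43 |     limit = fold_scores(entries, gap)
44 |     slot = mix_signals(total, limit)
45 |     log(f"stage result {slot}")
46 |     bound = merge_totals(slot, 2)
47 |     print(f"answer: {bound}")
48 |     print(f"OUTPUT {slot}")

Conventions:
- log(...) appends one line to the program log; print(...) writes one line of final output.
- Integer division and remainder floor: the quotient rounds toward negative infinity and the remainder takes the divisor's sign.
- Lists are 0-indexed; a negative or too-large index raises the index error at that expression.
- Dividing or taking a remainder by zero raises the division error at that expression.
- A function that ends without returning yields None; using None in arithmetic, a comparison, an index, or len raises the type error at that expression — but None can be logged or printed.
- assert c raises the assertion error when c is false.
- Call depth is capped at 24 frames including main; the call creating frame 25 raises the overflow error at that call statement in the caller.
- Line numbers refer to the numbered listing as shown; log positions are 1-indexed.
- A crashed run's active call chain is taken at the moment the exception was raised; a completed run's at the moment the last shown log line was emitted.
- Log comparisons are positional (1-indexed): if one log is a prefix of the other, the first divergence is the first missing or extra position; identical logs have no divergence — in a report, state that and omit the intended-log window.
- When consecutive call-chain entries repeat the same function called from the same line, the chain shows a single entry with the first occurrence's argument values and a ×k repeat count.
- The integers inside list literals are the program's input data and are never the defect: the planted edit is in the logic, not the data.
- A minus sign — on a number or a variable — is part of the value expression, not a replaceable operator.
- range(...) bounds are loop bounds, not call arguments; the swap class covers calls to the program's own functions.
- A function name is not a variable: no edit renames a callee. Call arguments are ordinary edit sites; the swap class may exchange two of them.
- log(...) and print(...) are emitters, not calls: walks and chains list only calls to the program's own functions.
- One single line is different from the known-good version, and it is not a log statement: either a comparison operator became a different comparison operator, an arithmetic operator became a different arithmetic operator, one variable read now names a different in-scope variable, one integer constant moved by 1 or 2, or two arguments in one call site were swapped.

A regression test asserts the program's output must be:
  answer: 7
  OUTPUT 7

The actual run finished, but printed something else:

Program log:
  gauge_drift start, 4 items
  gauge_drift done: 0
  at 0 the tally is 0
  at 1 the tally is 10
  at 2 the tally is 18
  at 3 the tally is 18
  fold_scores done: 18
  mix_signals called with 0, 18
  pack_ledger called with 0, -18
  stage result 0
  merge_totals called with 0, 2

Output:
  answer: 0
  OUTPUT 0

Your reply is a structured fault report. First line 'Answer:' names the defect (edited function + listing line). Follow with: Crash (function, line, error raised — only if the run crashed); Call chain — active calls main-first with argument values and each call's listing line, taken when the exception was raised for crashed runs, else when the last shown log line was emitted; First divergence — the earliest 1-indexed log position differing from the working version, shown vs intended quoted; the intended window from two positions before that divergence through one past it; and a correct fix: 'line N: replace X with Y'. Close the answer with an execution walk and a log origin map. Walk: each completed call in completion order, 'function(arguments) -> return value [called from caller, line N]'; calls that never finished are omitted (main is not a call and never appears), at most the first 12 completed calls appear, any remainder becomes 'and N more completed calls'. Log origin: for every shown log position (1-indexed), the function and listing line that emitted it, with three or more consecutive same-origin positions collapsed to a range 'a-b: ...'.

Answer: the defect is in gauge_drift at line 5.
Key observation: Everything matches until log position 2, which reads 'gauge_drift done: 0' in place of 'gauge_drift done: 29'.
Call chain: main -> merge_totals(0, 2) (called at line 46).
First divergence: position 2 — the shown line 'gauge_drift done: 0' should read 'gauge_drift done: 29'.
Intended log window:
  1: gauge_drift start, 4 items
  2: gauge_drift done: 29
  3: at 0 the tally is 0
Execution walk:
  gauge_drift([7, 10, 8, 4]) -> 0  [called from main, line 42]
  fold_scores([7, 10, 8, 4], 7) -> 18  [called from main, line 43]
  pack_ledger(0, -18) -> 0  [called from mix_signals, line 28]
  mix_signals(0, 18) -> 0  [called from main, line 44]
  merge_totals(0, 2) -> 0  [called from main, line 46]
Origin of each log line:
  1: logged in gauge_drift at line 2
  2: logged in gauge_drift at line 6
  3-6: logged in fold_scores at line 14
  7: logged in fold_scores at line 15
  8: logged in mix_signals at line 25
  9: logged in pack_ledger at line 19
  10: logged in main at line 45
  11: logged in merge_totals at line 31
A correct fix: line 5: replace `//` with `+`.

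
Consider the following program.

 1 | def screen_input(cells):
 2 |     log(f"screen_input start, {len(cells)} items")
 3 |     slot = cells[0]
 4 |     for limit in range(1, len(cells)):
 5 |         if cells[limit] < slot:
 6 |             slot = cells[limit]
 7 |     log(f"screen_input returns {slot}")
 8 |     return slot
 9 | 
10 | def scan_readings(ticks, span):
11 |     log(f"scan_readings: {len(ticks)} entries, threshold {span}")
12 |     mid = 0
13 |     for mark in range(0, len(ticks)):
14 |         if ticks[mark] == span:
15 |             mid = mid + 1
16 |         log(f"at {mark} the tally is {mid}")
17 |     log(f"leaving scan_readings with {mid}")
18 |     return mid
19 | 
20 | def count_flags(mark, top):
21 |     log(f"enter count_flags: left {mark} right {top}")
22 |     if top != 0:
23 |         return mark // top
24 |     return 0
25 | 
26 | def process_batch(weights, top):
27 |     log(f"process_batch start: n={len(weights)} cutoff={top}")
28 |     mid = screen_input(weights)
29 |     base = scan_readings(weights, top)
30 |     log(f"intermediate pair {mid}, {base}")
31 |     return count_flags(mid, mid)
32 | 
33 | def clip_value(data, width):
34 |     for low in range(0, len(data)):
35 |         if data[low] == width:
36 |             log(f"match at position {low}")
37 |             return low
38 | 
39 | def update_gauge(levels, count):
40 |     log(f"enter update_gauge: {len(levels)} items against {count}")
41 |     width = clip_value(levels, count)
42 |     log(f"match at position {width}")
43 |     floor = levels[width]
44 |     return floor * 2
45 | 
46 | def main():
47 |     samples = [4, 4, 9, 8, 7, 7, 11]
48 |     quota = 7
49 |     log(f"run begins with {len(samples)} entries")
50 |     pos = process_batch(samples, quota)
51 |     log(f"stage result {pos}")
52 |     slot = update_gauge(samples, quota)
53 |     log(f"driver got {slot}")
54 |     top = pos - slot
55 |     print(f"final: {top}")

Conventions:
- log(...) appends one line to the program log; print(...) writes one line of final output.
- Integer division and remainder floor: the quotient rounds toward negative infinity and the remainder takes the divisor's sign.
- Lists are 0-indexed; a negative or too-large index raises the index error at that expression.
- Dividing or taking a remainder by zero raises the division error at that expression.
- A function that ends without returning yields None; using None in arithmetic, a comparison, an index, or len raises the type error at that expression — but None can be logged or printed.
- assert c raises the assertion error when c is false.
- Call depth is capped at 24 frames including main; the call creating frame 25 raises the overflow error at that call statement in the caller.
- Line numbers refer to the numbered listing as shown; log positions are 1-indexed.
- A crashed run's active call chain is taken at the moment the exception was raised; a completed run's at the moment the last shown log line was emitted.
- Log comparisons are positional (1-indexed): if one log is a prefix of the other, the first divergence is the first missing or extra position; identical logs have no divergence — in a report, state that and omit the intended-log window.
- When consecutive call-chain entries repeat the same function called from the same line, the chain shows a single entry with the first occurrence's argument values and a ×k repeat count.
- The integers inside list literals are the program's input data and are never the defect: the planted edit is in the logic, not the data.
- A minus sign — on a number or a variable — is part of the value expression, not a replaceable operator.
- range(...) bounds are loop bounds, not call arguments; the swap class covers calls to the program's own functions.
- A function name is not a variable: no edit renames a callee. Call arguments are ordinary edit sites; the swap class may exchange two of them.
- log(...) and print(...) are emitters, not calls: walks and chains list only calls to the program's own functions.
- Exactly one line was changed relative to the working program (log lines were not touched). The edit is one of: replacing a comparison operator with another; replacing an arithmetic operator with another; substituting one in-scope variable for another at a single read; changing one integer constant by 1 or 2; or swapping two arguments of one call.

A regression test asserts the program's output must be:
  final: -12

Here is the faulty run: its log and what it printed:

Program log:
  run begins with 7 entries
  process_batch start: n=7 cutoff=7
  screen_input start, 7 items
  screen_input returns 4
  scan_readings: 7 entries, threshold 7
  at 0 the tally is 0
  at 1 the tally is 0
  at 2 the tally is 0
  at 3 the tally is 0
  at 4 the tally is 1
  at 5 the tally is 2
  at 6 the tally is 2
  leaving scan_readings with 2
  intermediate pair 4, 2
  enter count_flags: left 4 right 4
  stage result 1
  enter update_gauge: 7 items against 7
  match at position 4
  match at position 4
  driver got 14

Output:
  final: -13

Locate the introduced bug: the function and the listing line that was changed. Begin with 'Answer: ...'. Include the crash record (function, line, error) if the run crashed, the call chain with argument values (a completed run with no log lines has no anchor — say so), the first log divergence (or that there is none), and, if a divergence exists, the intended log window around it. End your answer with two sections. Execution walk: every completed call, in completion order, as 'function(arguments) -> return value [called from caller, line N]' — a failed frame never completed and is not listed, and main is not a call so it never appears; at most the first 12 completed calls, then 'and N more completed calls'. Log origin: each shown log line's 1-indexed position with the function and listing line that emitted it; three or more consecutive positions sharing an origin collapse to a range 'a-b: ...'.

Answer: the defect is in process_batch at line 31.
The tell: Log line 15 is where behavior first shows: 'enter count_flags: left 4 right 4' appears instead of 'enter count_flags: left 4 right 2'.
Call chain: main.
First divergence: at position 15 the run shows 'enter count_flags: left 4 right 4' where the working version logs 'enter count_flags: left 4 right 2'.
Intended log window:
  13: leaving scan_readings with 2
  14: intermediate pair 4, 2
  15: enter count_flags: left 4 right 2
  16: stage result 2
Execution walk:
  screen_input([4, 4, 9, 8, 7, 7, 11]) -> 4  [called from process_batch, line 28]
  scan_readings([4, 4, 9, 8, 7, 7, 11], 7) -> 2  [called from process_batch, line 29]
  count_flags(4, 4) -> 1  [called from process_batch, line 31]
  process_batch([4, 4, 9, 8, 7, 7, 11], 7) -> 1  [called from main, line 50]
  clip_value([4, 4, 9, 8, 7, 7, 11], 7) -> 4  [called from update_gauge, line 41]
  update_gauge([4, 4, 9, 8, 7, 7, 11], 7) -> 14  [called from main, line 52]
Log line origins:
  1 — main, line 49
  2 — process_batch, line 27
  3 — screen_input, line 2
  4 — screen_input, line 7
  5 — scan_readings, line 11
  6-12 — scan_readings, line 16
  13 — scan_readings, line 17
  14 — process_batch, line 30
  15 — count_flags, line 21
  16 — main, line 51
  17 — update_gauge, line 40
  18 — clip_value, line 36
  19 — update_gauge, line 42
  20 — main, line 53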